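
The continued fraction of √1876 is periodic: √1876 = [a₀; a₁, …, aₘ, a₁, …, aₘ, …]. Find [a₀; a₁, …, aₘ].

a₀ = ⌊√1876⌋ = 43.

[43; 3, 5, 12, 5, 3, 86]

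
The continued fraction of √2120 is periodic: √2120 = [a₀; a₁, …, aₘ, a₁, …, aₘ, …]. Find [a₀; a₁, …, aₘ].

[46; 23, 92]

a₀ = ⌊√2120⌋ = 46.
With m₀=0, d₀=1 and mₖ₊₁ = dₖaₖ − mₖ, dₖ₊₁ = (n − mₖ₊₁²)/dₖ, aₖ₊₁ = ⌊(a₀+mₖ₊₁)/dₖ₊₁⌋:
  k=1: m=46, d=4, a=23
  k=2: m=46, d=1, a=92
d=1 and a=2a₀=92 at k=2, so the next step gives (m, d) = (46, 4) again — its k=1 value — and the period has length 2.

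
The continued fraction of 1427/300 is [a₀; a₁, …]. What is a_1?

1

1427 = 4·300 + 227   →  a_0 = 4
300 = 1·227 + 73   →  a_1 = 1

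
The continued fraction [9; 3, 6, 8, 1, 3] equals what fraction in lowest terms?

Fold from the inside: start with 3/1.
  1 + 1/3 = 4/3
  8 + 3/4 = 35/4
  6 + 4/35 = 214/35
  3 + 35/214 = 677/214
  9 + 214/677 = 6307/677

6307/677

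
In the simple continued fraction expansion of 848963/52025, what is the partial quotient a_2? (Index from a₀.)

7

848963 = 16·52025 + 16563   →  a_0 = 16
52025 = 3·16563 + 2336   →  a_1 = 3
16563 = 7·2336 + 211   →  a_2 = 7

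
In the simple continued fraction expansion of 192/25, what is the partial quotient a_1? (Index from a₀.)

192 = 7·25 + 17   →  a_0 = 7
25 = 1·17 + 8   →  a_1 = 1

1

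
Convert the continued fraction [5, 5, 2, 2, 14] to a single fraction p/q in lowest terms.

Using pₖ = aₖpₖ₋₁ + pₖ₋₂ and qₖ = aₖqₖ₋₁ + qₖ₋₂:
  k=0: a=5, p=5, q=1
  k=1: a=5, p=26, q=5
  k=2: a=2, p=57, q=11
  k=3: a=2, p=140, q=27
  k=4: a=14, p=2017, q=389

2017/389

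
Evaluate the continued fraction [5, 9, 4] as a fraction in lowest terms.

Fold from the inside: start with 4/1.
  9 + 1/4 = 37/4
  5 + 4/37 = 189/37

189/37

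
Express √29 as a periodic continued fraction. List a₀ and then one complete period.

a₀ = ⌊√29⌋ = 5.
With m₀=0, d₀=1 and mₖ₊₁ = dₖaₖ − mₖ, dₖ₊₁ = (n − mₖ₊₁²)/dₖ, aₖ₊₁ = ⌊(a₀+mₖ₊₁)/dₖ₊₁⌋:
  k=1: m=5, d=4, a=2
  k=2: m=3, d=5, a=1
  k=3: m=2, d=5, a=1
  k=4: m=3, d=4, a=2
  k=5: m=5, d=1, a=10
d=1 and a=2a₀=10 at k=5, so the next step gives (m, d) = (5, 4) again — its k=1 value — and the period has length 5.

[5; 2, 1, 1, 2, 10]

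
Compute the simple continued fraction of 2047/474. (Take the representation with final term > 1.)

2047 = 4*474 + 151
474 = 3*151 + 21
151 = 7*21 + 4
21 = 5*4 + 1
4 = 4*1 + 0  (stop)
So 2047/474 = [4; 3, 7, 5, 4].

[4; 3, 7, 5, 4]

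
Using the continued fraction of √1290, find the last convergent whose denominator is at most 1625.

30996/863

√1290 = [35; 1, 10, 1, 70, …] (period length 4).
Convergents:
  p_0/q_0 = 35/1
  p_1/q_1 = 36/1
  p_2/q_2 = 395/11
  p_3/q_3 = 431/12
  p_4/q_4 = 30565/851
  p_5/q_5 = 30996/863
  p_6/q_6 = 340525/9481
q_5 = 863 ≤ 1625 < 9481 = q_6, so the answer is 30996/863.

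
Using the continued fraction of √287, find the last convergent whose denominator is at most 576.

√287 = [16; 1, 15, 1, 32, …] (period length 4).
Convergents:
  p_0/q_0 = 16/1
  p_1/q_1 = 17/1
  p_2/q_2 = 271/16
  p_3/q_3 = 288/17
  p_4/q_4 = 9487/560
  p_5/q_5 = 9775/577
q_4 = 560 ≤ 576 < 577 = q_5, so the answer is 9487/560.

9487/560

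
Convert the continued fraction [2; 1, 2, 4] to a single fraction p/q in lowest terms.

Fold from the inside: start with 4/1.
  2 + 1/4 = 9/4
  1 + 4/9 = 13/9
  2 + 9/13 = 35/13

35/13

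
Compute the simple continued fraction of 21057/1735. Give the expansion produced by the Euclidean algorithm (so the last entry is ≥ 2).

21057 = 12·1735 + 237
1735 = 7·237 + 76
237 = 3·76 + 9
76 = 8·9 + 4
9 = 2·4 + 1
4 = 4·1 + 0  (stop)
So 21057/1735 = [12; 7, 3, 8, 2, 4].

[12; 7, 3, 8, 2, 4]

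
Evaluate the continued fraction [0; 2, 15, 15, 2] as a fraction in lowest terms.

Using pₖ = aₖpₖ₋₁ + pₖ₋₂ and qₖ = aₖqₖ₋₁ + qₖ₋₂:
  k=0: a=0, p=0, q=1
  k=1: a=2, p=1, q=2
  k=2: a=15, p=15, q=31
  k=3: a=15, p=226, q=467
  k=4: a=2, p=467, q=965

467/965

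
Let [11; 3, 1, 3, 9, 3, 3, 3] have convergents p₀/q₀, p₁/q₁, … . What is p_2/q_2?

Using pₖ = aₖpₖ₋₁ + pₖ₋₂, qₖ = aₖqₖ₋₁ + qₖ₋₂ (with p₋₁=1, p₋₂=0, q₋₁=0, q₋₂=1):
  k=0: a=11, p=11, q=1
  k=1: a=3, p=34, q=3
  k=2: a=1, p=45, q=4

45/4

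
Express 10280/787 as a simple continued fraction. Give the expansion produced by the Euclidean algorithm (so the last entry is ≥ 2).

[13; 16, 16, 3]

10280 = 13·787 + 49
787 = 16·49 + 3
49 = 16·3 + 1
3 = 3·1 + 0  (stop)
So 10280/787 = [13; 16, 16, 3].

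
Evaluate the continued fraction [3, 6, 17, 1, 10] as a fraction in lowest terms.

Using pₖ = aₖpₖ₋₁ + pₖ₋₂ and qₖ = aₖqₖ₋₁ + qₖ₋₂:
  k=0: a=3, p=3, q=1
  k=1: a=6, p=19, q=6
  k=2: a=17, p=326, q=103
  k=3: a=1, p=345, q=109
  k=4: a=10, p=3776, q=1193

3776/1193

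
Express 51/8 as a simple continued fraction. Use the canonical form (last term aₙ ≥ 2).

[6; 2, 1, 2]

51 = 6*8 + 3
8 = 2*3 + 2
3 = 1*2 + 1
2 = 2*1 + 0  (stop)
So 51/8 = [6; 2, 1, 2].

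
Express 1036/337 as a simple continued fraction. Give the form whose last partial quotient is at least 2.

[3; 13, 2, 12]

1036 = 3×337 + 25
337 = 13×25 + 12
25 = 2×12 + 1
12 = 12×1 + 0  (stop)
So 1036/337 = [3; 13, 2, 12].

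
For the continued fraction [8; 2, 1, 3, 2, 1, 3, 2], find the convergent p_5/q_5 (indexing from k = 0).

301/36

Using pₖ = aₖpₖ₋₁ + pₖ₋₂, qₖ = aₖqₖ₋₁ + qₖ₋₂ (with p₋₁=1, p₋₂=0, q₋₁=0, q₋₂=1):
  k=0: a=8, p=8, q=1
  k=1: a=2, p=17, q=2
  k=2: a=1, p=25, q=3
  k=3: a=3, p=92, q=11
  k=4: a=2, p=209, q=25
  k=5: a=1, p=301, q=36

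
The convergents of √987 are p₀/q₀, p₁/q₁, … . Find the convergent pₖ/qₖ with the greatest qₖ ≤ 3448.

47439/1510

√987 = [31; 2, 2, 2, 62, …] (period length 4).
Convergents:
  p_0/q_0 = 31/1
  p_1/q_1 = 63/2
  p_2/q_2 = 157/5
  p_3/q_3 = 377/12
  p_4/q_4 = 23531/749
  p_5/q_5 = 47439/1510
  p_6/q_6 = 118409/3769
q_5 = 1510 ≤ 3448 < 3769 = q_6, so the answer is 47439/1510.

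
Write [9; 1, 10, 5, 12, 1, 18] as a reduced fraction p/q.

138601/13985

Using pₖ = aₖpₖ₋₁ + pₖ₋₂ and qₖ = aₖqₖ₋₁ + qₖ₋₂:
  k=0: a=9, p=9, q=1
  k=1: a=1, p=10, q=1
  k=2: a=10, p=109, q=11
  k=3: a=5, p=555, q=56
  k=4: a=12, p=6769, q=683
  k=5: a=1, p=7324, q=739
  k=6: a=18, p=138601, q=13985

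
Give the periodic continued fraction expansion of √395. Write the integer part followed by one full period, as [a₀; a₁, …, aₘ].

[19; 1, 6, 1, 38]

a₀ = ⌊√395⌋ = 19.
With m₀=0, d₀=1 and mₖ₊₁ = dₖaₖ − mₖ, dₖ₊₁ = (n − mₖ₊₁²)/dₖ, aₖ₊₁ = ⌊(a₀+mₖ₊₁)/dₖ₊₁⌋:
  k=1: m=19, d=34, a=1
  k=2: m=15, d=5, a=6
  k=3: m=15, d=34, a=1
  k=4: m=19, d=1, a=38
d=1 and a=2a₀=38 at k=4, so the next step gives (m, d) = (19, 34) again — its k=1 value — and the period has length 4.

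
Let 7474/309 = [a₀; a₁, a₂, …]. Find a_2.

7474 = 24·309 + 58   →  a_0 = 24
309 = 5·58 + 19   →  a_1 = 5
58 = 3·19 + 1   →  a_2 = 3

3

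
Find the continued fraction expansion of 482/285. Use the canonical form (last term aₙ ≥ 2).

[1; 1, 2, 4, 5, 4]

482 = 1·285 + 197
285 = 1·197 + 88
197 = 2·88 + 21
88 = 4·21 + 4
21 = 5·4 + 1
4 = 4·1 + 0  (stop)
So 482/285 = [1; 1, 2, 4, 5, 4].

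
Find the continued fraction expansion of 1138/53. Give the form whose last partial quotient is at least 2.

1138 = 21·53 + 25
53 = 2·25 + 3
25 = 8·3 + 1
3 = 3·1 + 0  (stop)
So 1138/53 = [21; 2, 8, 3].

[21; 2, 8, 3]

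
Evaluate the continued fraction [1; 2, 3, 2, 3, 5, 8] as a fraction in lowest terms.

Using pₖ = aₖpₖ₋₁ + pₖ₋₂ and qₖ = aₖqₖ₋₁ + qₖ₋₂:
  k=0: a=1, p=1, q=1
  k=1: a=2, p=3, q=2
  k=2: a=3, p=10, q=7
  k=3: a=2, p=23, q=16
  k=4: a=3, p=79, q=55
  k=5: a=5, p=418, q=291
  k=6: a=8, p=3423, q=2383

3423/2383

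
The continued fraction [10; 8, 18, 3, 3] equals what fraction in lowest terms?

14923/1474

Fold from the inside: start with 3/1.
  3 + 1/3 = 10/3
  18 + 3/10 = 183/10
  8 + 10/183 = 1474/183
  10 + 183/1474 = 14923/1474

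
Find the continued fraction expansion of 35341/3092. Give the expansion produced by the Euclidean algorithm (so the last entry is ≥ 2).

35341 = 11·3092 + 1329
3092 = 2·1329 + 434
1329 = 3·434 + 27
434 = 16·27 + 2
27 = 13·2 + 1
2 = 2·1 + 0  (stop)
So 35341/3092 = [11; 2, 3, 16, 13, 2].

[11; 2, 3, 16, 13, 2]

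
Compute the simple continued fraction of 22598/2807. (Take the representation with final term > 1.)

22598 = 8×2807 + 142
2807 = 19×142 + 109
142 = 1×109 + 33
109 = 3×33 + 10
33 = 3×10 + 3
10 = 3×3 + 1
3 = 3×1 + 0  (stop)
So 22598/2807 = [8; 19, 1, 3, 3, 3, 3].

[8; 19, 1, 3, 3, 3, 3]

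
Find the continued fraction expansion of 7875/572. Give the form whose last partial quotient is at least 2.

7875 = 13×572 + 439
572 = 1×439 + 133
439 = 3×133 + 40
133 = 3×40 + 13
40 = 3×13 + 1
13 = 13×1 + 0  (stop)
So 7875/572 = [13; 1, 3, 3, 3, 13].

[13; 1, 3, 3, 3, 13]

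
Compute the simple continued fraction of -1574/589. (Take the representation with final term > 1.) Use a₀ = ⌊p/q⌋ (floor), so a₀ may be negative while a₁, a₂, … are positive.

-1574 = -3×589 + 193
589 = 3×193 + 10
193 = 19×10 + 3
10 = 3×3 + 1
3 = 3×1 + 0  (stop)
So -1574/589 = [-3; 3, 19, 3, 3].

[-3; 3, 19, 3, 3]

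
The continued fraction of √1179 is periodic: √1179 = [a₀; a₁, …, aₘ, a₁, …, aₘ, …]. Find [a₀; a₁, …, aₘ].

[34; 2, 1, 33, 1, 2, 68]

a₀ = ⌊√1179⌋ = 34.
With m₀=0, d₀=1 and mₖ₊₁ = dₖaₖ − mₖ, dₖ₊₁ = (n − mₖ₊₁²)/dₖ, aₖ₊₁ = ⌊(a₀+mₖ₊₁)/dₖ₊₁⌋:
  k=1: m=34, d=23, a=2
  k=2: m=12, d=45, a=1
  k=3: m=33, d=2, a=33
  k=4: m=33, d=45, a=1
  k=5: m=12, d=23, a=2
  k=6: m=34, d=1, a=68
d=1 and a=2a₀=68 at k=6, so the next step gives (m, d) = (34, 23) again — its k=1 value — and the period has length 6.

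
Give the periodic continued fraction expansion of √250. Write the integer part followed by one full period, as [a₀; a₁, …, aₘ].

a₀ = ⌊√250⌋ = 15.

[15; 1, 4, 3, 3, 4, 1, 30]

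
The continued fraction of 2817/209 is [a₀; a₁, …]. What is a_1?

2817 = 13·209 + 100   →  a_0 = 13
209 = 2·100 + 9   →  a_1 = 2

2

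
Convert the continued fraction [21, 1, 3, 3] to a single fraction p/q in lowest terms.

283/13

Fold from the inside: start with 3/1.
  3 + 1/3 = 10/3
  1 + 3/10 = 13/10
  21 + 10/13 = 283/13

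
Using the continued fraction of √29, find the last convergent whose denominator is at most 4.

√29 = [5; 2, 1, 1, 2, 10, …] (period length 5).
Convergents:
  p_0/q_0 = 5/1
  p_1/q_1 = 11/2
  p_2/q_2 = 16/3
  p_3/q_3 = 27/5
q_2 = 3 ≤ 4 < 5 = q_3, so the answer is 16/3.

16/3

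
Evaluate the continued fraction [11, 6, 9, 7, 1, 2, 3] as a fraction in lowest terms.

Fold from the inside: start with 3/1.
  2 + 1/3 = 7/3
  1 + 3/7 = 10/7
  7 + 7/10 = 77/10
  9 + 10/77 = 703/77
  6 + 77/703 = 4295/703
  11 + 703/4295 = 47948/4295

47948/4295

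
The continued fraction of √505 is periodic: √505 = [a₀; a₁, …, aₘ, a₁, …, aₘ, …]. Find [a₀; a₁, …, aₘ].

[22; 2, 8, 2, 44]

a₀ = ⌊√505⌋ = 22.
With m₀=0, d₀=1 and mₖ₊₁ = dₖaₖ − mₖ, dₖ₊₁ = (n − mₖ₊₁²)/dₖ, aₖ₊₁ = ⌊(a₀+mₖ₊₁)/dₖ₊₁⌋:
  k=1: m=22, d=21, a=2
  k=2: m=20, d=5, a=8
  k=3: m=20, d=21, a=2
  k=4: m=22, d=1, a=44
d=1 and a=2a₀=44 at k=4, so the next step gives (m, d) = (22, 21) again — its k=1 value — and the period has length 4.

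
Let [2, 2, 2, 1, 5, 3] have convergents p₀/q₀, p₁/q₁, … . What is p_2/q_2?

12/5

Using pₖ = aₖpₖ₋₁ + pₖ₋₂, qₖ = aₖqₖ₋₁ + qₖ₋₂ (with p₋₁=1, p₋₂=0, q₋₁=0, q₋₂=1):
  k=0: a=2, p=2, q=1
  k=1: a=2, p=5, q=2
  k=2: a=2, p=12, q=5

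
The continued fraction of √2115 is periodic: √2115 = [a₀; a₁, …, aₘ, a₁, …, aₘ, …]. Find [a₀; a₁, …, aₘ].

[45; 1, 90]

a₀ = ⌊√2115⌋ = 45.
With m₀=0, d₀=1 and mₖ₊₁ = dₖaₖ − mₖ, dₖ₊₁ = (n − mₖ₊₁²)/dₖ, aₖ₊₁ = ⌊(a₀+mₖ₊₁)/dₖ₊₁⌋:
  k=1: m=45, d=90, a=1
  k=2: m=45, d=1, a=90
d=1 and a=2a₀=90 at k=2, so the next step gives (m, d) = (45, 90) again — its k=1 value — and the period has length 2.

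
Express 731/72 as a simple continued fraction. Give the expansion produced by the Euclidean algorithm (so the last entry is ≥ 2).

[10; 6, 1, 1, 5]

731 = 10·72 + 11
72 = 6·11 + 6
11 = 1·6 + 5
6 = 1·5 + 1
5 = 5·1 + 0  (stop)
So 731/72 = [10; 6, 1, 1, 5].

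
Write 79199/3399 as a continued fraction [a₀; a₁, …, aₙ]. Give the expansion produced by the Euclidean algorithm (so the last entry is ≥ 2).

[23; 3, 3, 14, 2, 11]

79199 = 23·3399 + 1022
3399 = 3·1022 + 333
1022 = 3·333 + 23
333 = 14·23 + 11
23 = 2·11 + 1
11 = 11·1 + 0  (stop)
So 79199/3399 = [23; 3, 3, 14, 2, 11].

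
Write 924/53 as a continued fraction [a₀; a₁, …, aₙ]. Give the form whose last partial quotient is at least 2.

[17; 2, 3, 3, 2]

924 = 17×53 + 23
53 = 2×23 + 7
23 = 3×7 + 2
7 = 3×2 + 1
2 = 2×1 + 0  (stop)
So 924/53 = [17; 2, 3, 3, 2].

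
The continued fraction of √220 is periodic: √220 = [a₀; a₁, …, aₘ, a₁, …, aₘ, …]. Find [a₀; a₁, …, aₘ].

a₀ = ⌊√220⌋ = 14.
With m₀=0, d₀=1 and mₖ₊₁ = dₖaₖ − mₖ, dₖ₊₁ = (n − mₖ₊₁²)/dₖ, aₖ₊₁ = ⌊(a₀+mₖ₊₁)/dₖ₊₁⌋:
  k=1: m=14, d=24, a=1
  k=2: m=10, d=5, a=4
  k=3: m=10, d=24, a=1
  k=4: m=14, d=1, a=28
d=1 and a=2a₀=28 at k=4, so the next step gives (m, d) = (14, 24) again — its k=1 value — and the period has length 4.

[14; 1, 4, 1, 28]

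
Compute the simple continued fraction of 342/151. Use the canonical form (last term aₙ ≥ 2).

[2; 3, 1, 3, 2, 4]

342 = 2×151 + 40
151 = 3×40 + 31
40 = 1×31 + 9
31 = 3×9 + 4
9 = 2×4 + 1
4 = 4×1 + 0  (stop)
So 342/151 = [2; 3, 1, 3, 2, 4].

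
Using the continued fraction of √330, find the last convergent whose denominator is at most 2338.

√330 = [18; 6, 36, …] (period length 2).
Convergents:
  p_0/q_0 = 18/1
  p_1/q_1 = 109/6
  p_2/q_2 = 3942/217
  p_3/q_3 = 23761/1308
  p_4/q_4 = 859338/47305
q_3 = 1308 ≤ 2338 < 47305 = q_4, so the answer is 23761/1308.

23761/1308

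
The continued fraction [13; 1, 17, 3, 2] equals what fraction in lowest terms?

Fold from the inside: start with 2/1.
  3 + 1/2 = 7/2
  17 + 2/7 = 121/7
  1 + 7/121 = 128/121
  13 + 121/128 = 1785/128

1785/128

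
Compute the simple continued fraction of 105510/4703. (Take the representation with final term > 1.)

[22; 2, 3, 3, 11, 18]

105510 = 22·4703 + 2044
4703 = 2·2044 + 615
2044 = 3·615 + 199
615 = 3·199 + 18
199 = 11·18 + 1
18 = 18·1 + 0  (stop)
So 105510/4703 = [22; 2, 3, 3, 11, 18].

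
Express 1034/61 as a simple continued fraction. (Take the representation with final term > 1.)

1034 = 16·61 + 58
61 = 1·58 + 3
58 = 19·3 + 1
3 = 3·1 + 0  (stop)
So 1034/61 = [16; 1, 19, 3].

[16; 1, 19, 3]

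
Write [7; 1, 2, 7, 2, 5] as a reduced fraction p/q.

Fold from the inside: start with 5/1.
  2 + 1/5 = 11/5
  7 + 5/11 = 82/11
  2 + 11/82 = 175/82
  1 + 82/175 = 257/175
  7 + 175/257 = 1974/257

1974/257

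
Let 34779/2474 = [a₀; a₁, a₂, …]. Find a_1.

17

34779 = 14·2474 + 143   →  a_0 = 14
2474 = 17·143 + 43   →  a_1 = 17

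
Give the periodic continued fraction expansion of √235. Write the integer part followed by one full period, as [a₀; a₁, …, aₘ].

a₀ = ⌊√235⌋ = 15.
With m₀=0, d₀=1 and mₖ₊₁ = dₖaₖ − mₖ, dₖ₊₁ = (n − mₖ₊₁²)/dₖ, aₖ₊₁ = ⌊(a₀+mₖ₊₁)/dₖ₊₁⌋:
  k=1: m=15, d=10, a=3
  k=2: m=15, d=1, a=30
d=1 and a=2a₀=30 at k=2, so the next step gives (m, d) = (15, 10) again — its k=1 value — and the period has length 2.

[15; 3, 30]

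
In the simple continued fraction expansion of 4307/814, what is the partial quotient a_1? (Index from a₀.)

4307 = 5·814 + 237   →  a_0 = 5
814 = 3·237 + 103   →  a_1 = 3

3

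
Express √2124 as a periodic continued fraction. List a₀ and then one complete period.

[46; 11, 1, 1, 22, 1, 1, 11, 92]

a₀ = ⌊√2124⌋ = 46.
With m₀=0, d₀=1 and mₖ₊₁ = dₖaₖ − mₖ, dₖ₊₁ = (n − mₖ₊₁²)/dₖ, aₖ₊₁ = ⌊(a₀+mₖ₊₁)/dₖ₊₁⌋:
  k=1: m=46, d=8, a=11
  k=2: m=42, d=45, a=1
  k=3: m=3, d=47, a=1
  k=4: m=44, d=4, a=22
  k=5: m=44, d=47, a=1
  k=6: m=3, d=45, a=1
  k=7: m=42, d=8, a=11
  k=8: m=46, d=1, a=92
d=1 and a=2a₀=92 at k=8, so the next step gives (m, d) = (46, 8) again — its k=1 value — and the period has length 8.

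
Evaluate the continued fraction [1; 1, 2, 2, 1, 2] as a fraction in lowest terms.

46/27

Fold from the inside: start with 2/1.
  1 + 1/2 = 3/2
  2 + 2/3 = 8/3
  2 + 3/8 = 19/8
  1 + 8/19 = 27/19
  1 + 19/27 = 46/27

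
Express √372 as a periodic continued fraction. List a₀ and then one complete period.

[19; 3, 2, 12, 2, 3, 38]

a₀ = ⌊√372⌋ = 19.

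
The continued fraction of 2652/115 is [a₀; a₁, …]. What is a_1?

2652 = 23·115 + 7   →  a_0 = 23
115 = 16·7 + 3   →  a_1 = 16

16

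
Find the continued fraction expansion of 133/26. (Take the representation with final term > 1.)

[5; 8, 1, 2]

133 = 5*26 + 3
26 = 8*3 + 2
3 = 1*2 + 1
2 = 2*1 + 0  (stop)
So 133/26 = [5; 8, 1, 2].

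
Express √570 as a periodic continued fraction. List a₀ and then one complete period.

[23; 1, 6, 1, 46]

a₀ = ⌊√570⌋ = 23.
With m₀=0, d₀=1 and mₖ₊₁ = dₖaₖ − mₖ, dₖ₊₁ = (n − mₖ₊₁²)/dₖ, aₖ₊₁ = ⌊(a₀+mₖ₊₁)/dₖ₊₁⌋:
  k=1: m=23, d=41, a=1
  k=2: m=18, d=6, a=6
  k=3: m=18, d=41, a=1
  k=4: m=23, d=1, a=46
d=1 and a=2a₀=46 at k=4, so the next step gives (m, d) = (23, 41) again — its k=1 value — and the period has length 4.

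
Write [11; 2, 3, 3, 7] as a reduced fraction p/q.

1921/168

Fold from the inside: start with 7/1.
  3 + 1/7 = 22/7
  3 + 7/22 = 73/22
  2 + 22/73 = 168/73
  11 + 73/168 = 1921/168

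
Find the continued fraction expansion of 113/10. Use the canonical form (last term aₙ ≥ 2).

113 = 11*10 + 3
10 = 3*3 + 1
3 = 3*1 + 0  (stop)
So 113/10 = [11; 3, 3].

[11; 3, 3]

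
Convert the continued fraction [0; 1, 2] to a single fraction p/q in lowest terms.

2/3

Fold from the inside: start with 2/1.
  1 + 1/2 = 3/2
  0 + 2/3 = 2/3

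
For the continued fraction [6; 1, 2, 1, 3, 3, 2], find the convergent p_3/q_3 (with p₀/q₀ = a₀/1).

27/4

Using pₖ = aₖpₖ₋₁ + pₖ₋₂, qₖ = aₖqₖ₋₁ + qₖ₋₂ (with p₋₁=1, p₋₂=0, q₋₁=0, q₋₂=1):
  k=0: a=6, p=6, q=1
  k=1: a=1, p=7, q=1
  k=2: a=2, p=20, q=3
  k=3: a=1, p=27, q=4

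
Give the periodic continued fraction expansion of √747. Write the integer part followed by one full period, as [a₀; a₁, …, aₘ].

[27; 3, 54]

a₀ = ⌊√747⌋ = 27.
With m₀=0, d₀=1 and mₖ₊₁ = dₖaₖ − mₖ, dₖ₊₁ = (n − mₖ₊₁²)/dₖ, aₖ₊₁ = ⌊(a₀+mₖ₊₁)/dₖ₊₁⌋:
  k=1: m=27, d=18, a=3
  k=2: m=27, d=1, a=54
d=1 and a=2a₀=54 at k=2, so the next step gives (m, d) = (27, 18) again — its k=1 value — and the period has length 2.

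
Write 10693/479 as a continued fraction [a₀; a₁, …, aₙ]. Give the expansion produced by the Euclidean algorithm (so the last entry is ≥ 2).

10693 = 22*479 + 155
479 = 3*155 + 14
155 = 11*14 + 1
14 = 14*1 + 0  (stop)
So 10693/479 = [22; 3, 11, 14].

[22; 3, 11, 14]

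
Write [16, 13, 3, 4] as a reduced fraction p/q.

Fold from the inside: start with 4/1.
  3 + 1/4 = 13/4
  13 + 4/13 = 173/13
  16 + 13/173 = 2781/173

2781/173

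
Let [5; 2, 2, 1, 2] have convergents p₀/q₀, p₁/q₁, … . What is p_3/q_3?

Using pₖ = aₖpₖ₋₁ + pₖ₋₂, qₖ = aₖqₖ₋₁ + qₖ₋₂ (with p₋₁=1, p₋₂=0, q₋₁=0, q₋₂=1):
  k=0: a=5, p=5, q=1
  k=1: a=2, p=11, q=2
  k=2: a=2, p=27, q=5
  k=3: a=1, p=38, q=7

38/7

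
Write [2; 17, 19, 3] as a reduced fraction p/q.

2036/989

Using pₖ = aₖpₖ₋₁ + pₖ₋₂ and qₖ = aₖqₖ₋₁ + qₖ₋₂:
  k=0: a=2, p=2, q=1
  k=1: a=17, p=35, q=17
  k=2: a=19, p=667, q=324
  k=3: a=3, p=2036, q=989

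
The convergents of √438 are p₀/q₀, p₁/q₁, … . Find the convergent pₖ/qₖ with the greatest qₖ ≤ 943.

12285/587

√438 = [20; 1, 12, 1, 40, …] (period length 4).
Convergents:
  p_0/q_0 = 20/1
  p_1/q_1 = 21/1
  p_2/q_2 = 272/13
  p_3/q_3 = 293/14
  p_4/q_4 = 11992/573
  p_5/q_5 = 12285/587
  p_6/q_6 = 159412/7617
q_5 = 587 ≤ 943 < 7617 = q_6, so the answer is 12285/587.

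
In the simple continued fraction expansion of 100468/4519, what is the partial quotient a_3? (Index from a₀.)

3

100468 = 22·4519 + 1050   →  a_0 = 22
4519 = 4·1050 + 319   →  a_1 = 4
1050 = 3·319 + 93   →  a_2 = 3
319 = 3·93 + 40   →  a_3 = 3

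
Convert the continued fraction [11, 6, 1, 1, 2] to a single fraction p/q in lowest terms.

368/33

Using pₖ = aₖpₖ₋₁ + pₖ₋₂ and qₖ = aₖqₖ₋₁ + qₖ₋₂:
  k=0: a=11, p=11, q=1
  k=1: a=6, p=67, q=6
  k=2: a=1, p=78, q=7
  k=3: a=1, p=145, q=13
  k=4: a=2, p=368, q=33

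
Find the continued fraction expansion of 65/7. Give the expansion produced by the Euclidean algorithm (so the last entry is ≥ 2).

[9; 3, 2]

65 = 9*7 + 2
7 = 3*2 + 1
2 = 2*1 + 0  (stop)
So 65/7 = [9; 3, 2].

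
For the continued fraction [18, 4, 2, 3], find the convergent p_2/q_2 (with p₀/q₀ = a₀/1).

164/9

Using pₖ = aₖpₖ₋₁ + pₖ₋₂, qₖ = aₖqₖ₋₁ + qₖ₋₂ (with p₋₁=1, p₋₂=0, q₋₁=0, q₋₂=1):
  k=0: a=18, p=18, q=1
  k=1: a=4, p=73, q=4
  k=2: a=2, p=164, q=9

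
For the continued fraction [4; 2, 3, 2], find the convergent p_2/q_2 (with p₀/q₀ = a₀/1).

31/7

Using pₖ = aₖpₖ₋₁ + pₖ₋₂, qₖ = aₖqₖ₋₁ + qₖ₋₂ (with p₋₁=1, p₋₂=0, q₋₁=0, q₋₂=1):
  k=0: a=4, p=4, q=1
  k=1: a=2, p=9, q=2
  k=2: a=3, p=31, q=7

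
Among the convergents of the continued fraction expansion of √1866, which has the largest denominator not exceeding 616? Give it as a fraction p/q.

√1866 = [43; 5, 14, 5, 86, …] (period length 4).
Convergents:
  p_0/q_0 = 43/1
  p_1/q_1 = 216/5
  p_2/q_2 = 3067/71
  p_3/q_3 = 15551/360
  p_4/q_4 = 1340453/31031
q_3 = 360 ≤ 616 < 31031 = q_4, so the answer is 15551/360.

15551/360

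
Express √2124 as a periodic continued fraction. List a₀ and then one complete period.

a₀ = ⌊√2124⌋ = 46.
With m₀=0, d₀=1 and mₖ₊₁ = dₖaₖ − mₖ, dₖ₊₁ = (n − mₖ₊₁²)/dₖ, aₖ₊₁ = ⌊(a₀+mₖ₊₁)/dₖ₊₁⌋:
  k=1: m=46, d=8, a=11
  k=2: m=42, d=45, a=1
  k=3: m=3, d=47, a=1
  k=4: m=44, d=4, a=22
  k=5: m=44, d=47, a=1
  k=6: m=3, d=45, a=1
  k=7: m=42, d=8, a=11
  k=8: m=46, d=1, a=92
d=1 and a=2a₀=92 at k=8, so the next step gives (m, d) = (46, 8) again — its k=1 value — and the period has length 8.

[46; 11, 1, 1, 22, 1, 1, 11, 92]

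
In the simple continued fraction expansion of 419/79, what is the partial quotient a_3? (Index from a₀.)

2

419 = 5·79 + 24   →  a_0 = 5
79 = 3·24 + 7   →  a_1 = 3
24 = 3·7 + 3   →  a_2 = 3
7 = 2·3 + 1   →  a_3 = 2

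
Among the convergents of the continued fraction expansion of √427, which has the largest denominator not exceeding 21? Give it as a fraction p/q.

62/3

√427 = [20; 1, 1, 1, 40, …] (period length 4).
Convergents:
  p_0/q_0 = 20/1
  p_1/q_1 = 21/1
  p_2/q_2 = 41/2
  p_3/q_3 = 62/3
  p_4/q_4 = 2521/122
q_3 = 3 ≤ 21 < 122 = q_4, so the answer is 62/3.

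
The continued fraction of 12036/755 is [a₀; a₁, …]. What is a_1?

1

12036 = 15·755 + 711   →  a_0 = 15
755 = 1·711 + 44   →  a_1 = 1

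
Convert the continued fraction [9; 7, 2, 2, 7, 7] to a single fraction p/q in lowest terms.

17859/1955

Using pₖ = aₖpₖ₋₁ + pₖ₋₂ and qₖ = aₖqₖ₋₁ + qₖ₋₂:
  k=0: a=9, p=9, q=1
  k=1: a=7, p=64, q=7
  k=2: a=2, p=137, q=15
  k=3: a=2, p=338, q=37
  k=4: a=7, p=2503, q=274
  k=5: a=7, p=17859, q=1955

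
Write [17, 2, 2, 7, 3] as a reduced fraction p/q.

Using pₖ = aₖpₖ₋₁ + pₖ₋₂ and qₖ = aₖqₖ₋₁ + qₖ₋₂:
  k=0: a=17, p=17, q=1
  k=1: a=2, p=35, q=2
  k=2: a=2, p=87, q=5
  k=3: a=7, p=644, q=37
  k=4: a=3, p=2019, q=116

2019/116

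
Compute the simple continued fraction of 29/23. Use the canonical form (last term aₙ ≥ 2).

[1; 3, 1, 5]

29 = 1*23 + 6
23 = 3*6 + 5
6 = 1*5 + 1
5 = 5*1 + 0  (stop)
So 29/23 = [1; 3, 1, 5].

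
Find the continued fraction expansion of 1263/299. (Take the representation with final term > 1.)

1263 = 4·299 + 67
299 = 4·67 + 31
67 = 2·31 + 5
31 = 6·5 + 1
5 = 5·1 + 0  (stop)
So 1263/299 = [4; 4, 2, 6, 5].

[4; 4, 2, 6, 5]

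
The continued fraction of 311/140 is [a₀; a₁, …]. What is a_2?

311 = 2·140 + 31   →  a_0 = 2
140 = 4·31 + 16   →  a_1 = 4
31 = 1·16 + 15   →  a_2 = 1

1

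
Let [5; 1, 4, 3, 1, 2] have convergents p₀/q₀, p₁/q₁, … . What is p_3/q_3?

93/16

Using pₖ = aₖpₖ₋₁ + pₖ₋₂, qₖ = aₖqₖ₋₁ + qₖ₋₂ (with p₋₁=1, p₋₂=0, q₋₁=0, q₋₂=1):
  k=0: a=5, p=5, q=1
  k=1: a=1, p=6, q=1
  k=2: a=4, p=29, q=5
  k=3: a=3, p=93, q=16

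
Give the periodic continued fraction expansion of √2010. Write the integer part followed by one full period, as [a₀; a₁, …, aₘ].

a₀ = ⌊√2010⌋ = 44.
With m₀=0, d₀=1 and mₖ₊₁ = dₖaₖ − mₖ, dₖ₊₁ = (n − mₖ₊₁²)/dₖ, aₖ₊₁ = ⌊(a₀+mₖ₊₁)/dₖ₊₁⌋:
  k=1: m=44, d=74, a=1
  k=2: m=30, d=15, a=4
  k=3: m=30, d=74, a=1
  k=4: m=44, d=1, a=88
d=1 and a=2a₀=88 at k=4, so the next step gives (m, d) = (44, 74) again — its k=1 value — and the period has length 4.

[44; 1, 4, 1, 88]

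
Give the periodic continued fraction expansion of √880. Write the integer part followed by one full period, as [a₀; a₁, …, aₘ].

[29; 1, 1, 1, 58]

a₀ = ⌊√880⌋ = 29.
With m₀=0, d₀=1 and mₖ₊₁ = dₖaₖ − mₖ, dₖ₊₁ = (n − mₖ₊₁²)/dₖ, aₖ₊₁ = ⌊(a₀+mₖ₊₁)/dₖ₊₁⌋:
  k=1: m=29, d=39, a=1
  k=2: m=10, d=20, a=1
  k=3: m=10, d=39, a=1
  k=4: m=29, d=1, a=58
d=1 and a=2a₀=58 at k=4, so the next step gives (m, d) = (29, 39) again — its k=1 value — and the period has length 4.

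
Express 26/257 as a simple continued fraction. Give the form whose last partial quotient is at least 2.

26 = 0·257 + 26
257 = 9·26 + 23
26 = 1·23 + 3
23 = 7·3 + 2
3 = 1·2 + 1
2 = 2·1 + 0  (stop)
So 26/257 = [0; 9, 1, 7, 1, 2].

[0; 9, 1, 7, 1, 2]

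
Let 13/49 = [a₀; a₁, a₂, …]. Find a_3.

13 = 0·49 + 13   →  a_0 = 0
49 = 3·13 + 10   →  a_1 = 3
13 = 1·10 + 3   →  a_2 = 1
10 = 3·3 + 1   →  a_3 = 3

3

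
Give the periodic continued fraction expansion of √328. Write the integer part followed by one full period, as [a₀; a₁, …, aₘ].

a₀ = ⌊√328⌋ = 18.
With m₀=0, d₀=1 and mₖ₊₁ = dₖaₖ − mₖ, dₖ₊₁ = (n − mₖ₊₁²)/dₖ, aₖ₊₁ = ⌊(a₀+mₖ₊₁)/dₖ₊₁⌋:
  k=1: m=18, d=4, a=9
  k=2: m=18, d=1, a=36
d=1 and a=2a₀=36 at k=2, so the next step gives (m, d) = (18, 4) again — its k=1 value — and the period has length 2.

[18; 9, 36]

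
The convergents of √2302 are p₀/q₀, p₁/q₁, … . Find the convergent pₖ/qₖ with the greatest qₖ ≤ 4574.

√2302 = [47; 1, 46, 1, 94, …] (period length 4).
Convergents:
  p_0/q_0 = 47/1
  p_1/q_1 = 48/1
  p_2/q_2 = 2255/47
  p_3/q_3 = 2303/48
  p_4/q_4 = 218737/4559
  p_5/q_5 = 221040/4607
q_4 = 4559 ≤ 4574 < 4607 = q_5, so the answer is 218737/4559.

218737/4559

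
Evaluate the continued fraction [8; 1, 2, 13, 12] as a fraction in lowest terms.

Fold from the inside: start with 12/1.
  13 + 1/12 = 157/12
  2 + 12/157 = 326/157
  1 + 157/326 = 483/326
  8 + 326/483 = 4190/483

4190/483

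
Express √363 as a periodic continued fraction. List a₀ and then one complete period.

a₀ = ⌊√363⌋ = 19.
With m₀=0, d₀=1 and mₖ₊₁ = dₖaₖ − mₖ, dₖ₊₁ = (n − mₖ₊₁²)/dₖ, aₖ₊₁ = ⌊(a₀+mₖ₊₁)/dₖ₊₁⌋:
  k=1: m=19, d=2, a=19
  k=2: m=19, d=1, a=38
d=1 and a=2a₀=38 at k=2, so the next step gives (m, d) = (19, 2) again — its k=1 value — and the period has length 2.

[19; 19, 38]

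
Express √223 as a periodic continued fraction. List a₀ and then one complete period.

a₀ = ⌊√223⌋ = 14.
With m₀=0, d₀=1 and mₖ₊₁ = dₖaₖ − mₖ, dₖ₊₁ = (n − mₖ₊₁²)/dₖ, aₖ₊₁ = ⌊(a₀+mₖ₊₁)/dₖ₊₁⌋:
  k=1: m=14, d=27, a=1
  k=2: m=13, d=2, a=13
  k=3: m=13, d=27, a=1
  k=4: m=14, d=1, a=28
d=1 and a=2a₀=28 at k=4, so the next step gives (m, d) = (14, 27) again — its k=1 value — and the period has length 4.

[14; 1, 13, 1, 28]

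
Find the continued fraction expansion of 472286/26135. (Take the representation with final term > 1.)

[18; 14, 12, 3, 2, 3, 6]

472286 = 18×26135 + 1856
26135 = 14×1856 + 151
1856 = 12×151 + 44
151 = 3×44 + 19
44 = 2×19 + 6
19 = 3×6 + 1
6 = 6×1 + 0  (stop)
So 472286/26135 = [18; 14, 12, 3, 2, 3, 6].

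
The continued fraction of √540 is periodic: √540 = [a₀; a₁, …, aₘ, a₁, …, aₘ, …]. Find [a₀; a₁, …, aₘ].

a₀ = ⌊√540⌋ = 23.
With m₀=0, d₀=1 and mₖ₊₁ = dₖaₖ − mₖ, dₖ₊₁ = (n − mₖ₊₁²)/dₖ, aₖ₊₁ = ⌊(a₀+mₖ₊₁)/dₖ₊₁⌋:
  k=1: m=23, d=11, a=4
  k=2: m=21, d=9, a=4
  k=3: m=15, d=35, a=1
  k=4: m=20, d=4, a=10
  k=5: m=20, d=35, a=1
  k=6: m=15, d=9, a=4
  k=7: m=21, d=11, a=4
  k=8: m=23, d=1, a=46
d=1 and a=2a₀=46 at k=8, so the next step gives (m, d) = (23, 11) again — its k=1 value — and the period has length 8.

[23; 4, 4, 1, 10, 1, 4, 4, 46]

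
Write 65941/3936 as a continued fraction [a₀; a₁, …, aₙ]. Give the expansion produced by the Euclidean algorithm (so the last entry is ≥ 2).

[16; 1, 3, 18, 1, 2, 17]

65941 = 16×3936 + 2965
3936 = 1×2965 + 971
2965 = 3×971 + 52
971 = 18×52 + 35
52 = 1×35 + 17
35 = 2×17 + 1
17 = 17×1 + 0  (stop)
So 65941/3936 = [16; 1, 3, 18, 1, 2, 17].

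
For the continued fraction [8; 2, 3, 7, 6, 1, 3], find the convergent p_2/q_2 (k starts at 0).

59/7

Using pₖ = aₖpₖ₋₁ + pₖ₋₂, qₖ = aₖqₖ₋₁ + qₖ₋₂ (with p₋₁=1, p₋₂=0, q₋₁=0, q₋₂=1):
  k=0: a=8, p=8, q=1
  k=1: a=2, p=17, q=2
  k=2: a=3, p=59, q=7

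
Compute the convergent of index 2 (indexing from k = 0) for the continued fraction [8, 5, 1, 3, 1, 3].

Using pₖ = aₖpₖ₋₁ + pₖ₋₂, qₖ = aₖqₖ₋₁ + qₖ₋₂ (with p₋₁=1, p₋₂=0, q₋₁=0, q₋₂=1):
  k=0: a=8, p=8, q=1
  k=1: a=5, p=41, q=5
  k=2: a=1, p=49, q=6

49/6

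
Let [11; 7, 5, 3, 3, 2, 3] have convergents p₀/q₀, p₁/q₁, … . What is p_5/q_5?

9769/877

Using pₖ = aₖpₖ₋₁ + pₖ₋₂, qₖ = aₖqₖ₋₁ + qₖ₋₂ (with p₋₁=1, p₋₂=0, q₋₁=0, q₋₂=1):
  k=0: a=11, p=11, q=1
  k=1: a=7, p=78, q=7
  k=2: a=5, p=401, q=36
  k=3: a=3, p=1281, q=115
  k=4: a=3, p=4244, q=381
  k=5: a=2, p=9769, q=877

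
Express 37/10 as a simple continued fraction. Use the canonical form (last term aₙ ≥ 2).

[3; 1, 2, 3]

37 = 3·10 + 7
10 = 1·7 + 3
7 = 2·3 + 1
3 = 3·1 + 0  (stop)
So 37/10 = [3; 1, 2, 3].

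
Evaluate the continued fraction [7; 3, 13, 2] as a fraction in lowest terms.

608/83

Using pₖ = aₖpₖ₋₁ + pₖ₋₂ and qₖ = aₖqₖ₋₁ + qₖ₋₂:
  k=0: a=7, p=7, q=1
  k=1: a=3, p=22, q=3
  k=2: a=13, p=293, q=40
  k=3: a=2, p=608, q=83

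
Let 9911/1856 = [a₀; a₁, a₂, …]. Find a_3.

9911 = 5·1856 + 631   →  a_0 = 5
1856 = 2·631 + 594   →  a_1 = 2
631 = 1·594 + 37   →  a_2 = 1
594 = 16·37 + 2   →  a_3 = 16

16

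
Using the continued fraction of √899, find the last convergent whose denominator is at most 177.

√899 = [29; 1, 58, …] (period length 2).
Convergents:
  p_0/q_0 = 29/1
  p_1/q_1 = 30/1
  p_2/q_2 = 1769/59
  p_3/q_3 = 1799/60
  p_4/q_4 = 106111/3539
q_3 = 60 ≤ 177 < 3539 = q_4, so the answer is 1799/60.

1799/60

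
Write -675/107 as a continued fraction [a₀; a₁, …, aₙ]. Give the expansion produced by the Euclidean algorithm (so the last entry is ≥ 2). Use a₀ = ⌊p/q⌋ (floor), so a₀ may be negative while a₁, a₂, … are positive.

[-7; 1, 2, 4, 8]

-675 = -7×107 + 74
107 = 1×74 + 33
74 = 2×33 + 8
33 = 4×8 + 1
8 = 8×1 + 0  (stop)
So -675/107 = [-7; 1, 2, 4, 8].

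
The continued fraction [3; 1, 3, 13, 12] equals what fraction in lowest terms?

2403/640

Fold from the inside: start with 12/1.
  13 + 1/12 = 157/12
  3 + 12/157 = 483/157
  1 + 157/483 = 640/483
  3 + 483/640 = 2403/640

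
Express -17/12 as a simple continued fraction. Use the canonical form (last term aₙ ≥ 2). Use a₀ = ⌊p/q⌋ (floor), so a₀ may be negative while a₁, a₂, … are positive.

[-2; 1, 1, 2, 2]

-17 = -2×12 + 7
12 = 1×7 + 5
7 = 1×5 + 2
5 = 2×2 + 1
2 = 2×1 + 0  (stop)
So -17/12 = [-2; 1, 1, 2, 2].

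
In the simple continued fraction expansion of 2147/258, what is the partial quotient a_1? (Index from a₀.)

3

2147 = 8·258 + 83   →  a_0 = 8
258 = 3·83 + 9   →  a_1 = 3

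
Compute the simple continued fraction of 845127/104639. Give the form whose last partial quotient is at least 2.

[8; 13, 18, 19, 3, 3, 2]

845127 = 8*104639 + 8015
104639 = 13*8015 + 444
8015 = 18*444 + 23
444 = 19*23 + 7
23 = 3*7 + 2
7 = 3*2 + 1
2 = 2*1 + 0  (stop)
So 845127/104639 = [8; 13, 18, 19, 3, 3, 2].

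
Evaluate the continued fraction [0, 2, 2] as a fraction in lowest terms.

2/5

Fold from the inside: start with 2/1.
  2 + 1/2 = 5/2
  0 + 2/5 = 2/5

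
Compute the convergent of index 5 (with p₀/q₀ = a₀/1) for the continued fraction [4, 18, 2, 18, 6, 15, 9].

254593/62799

Using pₖ = aₖpₖ₋₁ + pₖ₋₂, qₖ = aₖqₖ₋₁ + qₖ₋₂ (with p₋₁=1, p₋₂=0, q₋₁=0, q₋₂=1):
  k=0: a=4, p=4, q=1
  k=1: a=18, p=73, q=18
  k=2: a=2, p=150, q=37
  k=3: a=18, p=2773, q=684
  k=4: a=6, p=16788, q=4141
  k=5: a=15, p=254593, q=62799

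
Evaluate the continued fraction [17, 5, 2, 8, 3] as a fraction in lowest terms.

Using pₖ = aₖpₖ₋₁ + pₖ₋₂ and qₖ = aₖqₖ₋₁ + qₖ₋₂:
  k=0: a=17, p=17, q=1
  k=1: a=5, p=86, q=5
  k=2: a=2, p=189, q=11
  k=3: a=8, p=1598, q=93
  k=4: a=3, p=4983, q=290

4983/290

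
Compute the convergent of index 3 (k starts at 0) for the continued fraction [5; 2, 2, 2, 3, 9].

Using pₖ = aₖpₖ₋₁ + pₖ₋₂, qₖ = aₖqₖ₋₁ + qₖ₋₂ (with p₋₁=1, p₋₂=0, q₋₁=0, q₋₂=1):
  k=0: a=5, p=5, q=1
  k=1: a=2, p=11, q=2
  k=2: a=2, p=27, q=5
  k=3: a=2, p=65, q=12

65/12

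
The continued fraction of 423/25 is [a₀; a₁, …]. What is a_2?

11

423 = 16·25 + 23   →  a_0 = 16
25 = 1·23 + 2   →  a_1 = 1
23 = 11·2 + 1   →  a_2 = 11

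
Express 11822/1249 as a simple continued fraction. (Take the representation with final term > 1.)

[9; 2, 6, 1, 2, 9, 3]

11822 = 9*1249 + 581
1249 = 2*581 + 87
581 = 6*87 + 59
87 = 1*59 + 28
59 = 2*28 + 3
28 = 9*3 + 1
3 = 3*1 + 0  (stop)
So 11822/1249 = [9; 2, 6, 1, 2, 9, 3].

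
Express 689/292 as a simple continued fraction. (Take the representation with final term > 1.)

[2; 2, 1, 3, 1, 1, 3, 3]

689 = 2×292 + 105
292 = 2×105 + 82
105 = 1×82 + 23
82 = 3×23 + 13
23 = 1×13 + 10
13 = 1×10 + 3
10 = 3×3 + 1
3 = 3×1 + 0  (stop)
So 689/292 = [2; 2, 1, 3, 1, 1, 3, 3].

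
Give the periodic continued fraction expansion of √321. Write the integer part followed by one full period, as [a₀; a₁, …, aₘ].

a₀ = ⌊√321⌋ = 17.
With m₀=0, d₀=1 and mₖ₊₁ = dₖaₖ − mₖ, dₖ₊₁ = (n − mₖ₊₁²)/dₖ, aₖ₊₁ = ⌊(a₀+mₖ₊₁)/dₖ₊₁⌋:
  k=1: m=17, d=32, a=1
  k=2: m=15, d=3, a=10
  k=3: m=15, d=32, a=1
  k=4: m=17, d=1, a=34
d=1 and a=2a₀=34 at k=4, so the next step gives (m, d) = (17, 32) again — its k=1 value — and the period has length 4.

[17; 1, 10, 1, 34]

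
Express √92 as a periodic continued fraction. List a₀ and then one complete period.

a₀ = ⌊√92⌋ = 9.
With m₀=0, d₀=1 and mₖ₊₁ = dₖaₖ − mₖ, dₖ₊₁ = (n − mₖ₊₁²)/dₖ, aₖ₊₁ = ⌊(a₀+mₖ₊₁)/dₖ₊₁⌋:
  k=1: m=9, d=11, a=1
  k=2: m=2, d=8, a=1
  k=3: m=6, d=7, a=2
  k=4: m=8, d=4, a=4
  k=5: m=8, d=7, a=2
  k=6: m=6, d=8, a=1
  k=7: m=2, d=11, a=1
  k=8: m=9, d=1, a=18
d=1 and a=2a₀=18 at k=8, so the next step gives (m, d) = (9, 11) again — its k=1 value — and the period has length 8.

[9; 1, 1, 2, 4, 2, 1, 1, 18]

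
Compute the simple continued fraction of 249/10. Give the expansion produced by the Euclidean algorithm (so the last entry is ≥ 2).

249 = 24×10 + 9
10 = 1×9 + 1
9 = 9×1 + 0  (stop)
So 249/10 = [24; 1, 9].

[24; 1, 9]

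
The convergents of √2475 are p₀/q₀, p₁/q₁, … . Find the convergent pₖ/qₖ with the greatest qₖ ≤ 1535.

√2475 = [49; 1, 2, 1, 98, …] (period length 4).
Convergents:
  p_0/q_0 = 49/1
  p_1/q_1 = 50/1
  p_2/q_2 = 149/3
  p_3/q_3 = 199/4
  p_4/q_4 = 19651/395
  p_5/q_5 = 19850/399
  p_6/q_6 = 59351/1193
  p_7/q_7 = 79201/1592
q_6 = 1193 ≤ 1535 < 1592 = q_7, so the answer is 59351/1193.

59351/1193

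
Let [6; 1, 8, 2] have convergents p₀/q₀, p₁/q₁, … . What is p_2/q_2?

62/9

Using pₖ = aₖpₖ₋₁ + pₖ₋₂, qₖ = aₖqₖ₋₁ + qₖ₋₂ (with p₋₁=1, p₋₂=0, q₋₁=0, q₋₂=1):
  k=0: a=6, p=6, q=1
  k=1: a=1, p=7, q=1
  k=2: a=8, p=62, q=9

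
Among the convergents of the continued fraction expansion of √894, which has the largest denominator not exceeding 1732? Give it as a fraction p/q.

17910/599

√894 = [29; 1, 8, 1, 58, …] (period length 4).
Convergents:
  p_0/q_0 = 29/1
  p_1/q_1 = 30/1
  p_2/q_2 = 269/9
  p_3/q_3 = 299/10
  p_4/q_4 = 17611/589
  p_5/q_5 = 17910/599
  p_6/q_6 = 160891/5381
q_5 = 599 ≤ 1732 < 5381 = q_6, so the answer is 17910/599.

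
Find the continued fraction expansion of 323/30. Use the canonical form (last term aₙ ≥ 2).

323 = 10·30 + 23
30 = 1·23 + 7
23 = 3·7 + 2
7 = 3·2 + 1
2 = 2·1 + 0  (stop)
So 323/30 = [10; 1, 3, 3, 2].

[10; 1, 3, 3, 2]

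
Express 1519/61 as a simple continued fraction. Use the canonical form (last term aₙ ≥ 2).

[24; 1, 9, 6]

1519 = 24*61 + 55
61 = 1*55 + 6
55 = 9*6 + 1
6 = 6*1 + 0  (stop)
So 1519/61 = [24; 1, 9, 6].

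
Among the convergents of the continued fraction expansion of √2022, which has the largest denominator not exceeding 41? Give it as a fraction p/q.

√2022 = [44; 1, 28, 1, 88, …] (period length 4).
Convergents:
  p_0/q_0 = 44/1
  p_1/q_1 = 45/1
  p_2/q_2 = 1304/29
  p_3/q_3 = 1349/30
  p_4/q_4 = 120016/2669
q_3 = 30 ≤ 41 < 2669 = q_4, so the answer is 1349/30.

1349/30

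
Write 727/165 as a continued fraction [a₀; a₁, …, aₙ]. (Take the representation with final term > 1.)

727 = 4×165 + 67
165 = 2×67 + 31
67 = 2×31 + 5
31 = 6×5 + 1
5 = 5×1 + 0  (stop)
So 727/165 = [4; 2, 2, 6, 5].

[4; 2, 2, 6, 5]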